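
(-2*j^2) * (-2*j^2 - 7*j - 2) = 4*j^4 + 14*j^3 + 4*j^2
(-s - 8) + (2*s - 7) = s - 15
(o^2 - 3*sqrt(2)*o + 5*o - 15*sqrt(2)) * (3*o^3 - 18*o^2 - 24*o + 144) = 3*o^5 - 9*sqrt(2)*o^4 - 3*o^4 - 114*o^3 + 9*sqrt(2)*o^3 + 24*o^2 + 342*sqrt(2)*o^2 - 72*sqrt(2)*o + 720*o - 2160*sqrt(2)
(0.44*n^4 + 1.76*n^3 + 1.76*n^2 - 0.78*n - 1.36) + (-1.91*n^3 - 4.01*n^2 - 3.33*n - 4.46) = 0.44*n^4 - 0.15*n^3 - 2.25*n^2 - 4.11*n - 5.82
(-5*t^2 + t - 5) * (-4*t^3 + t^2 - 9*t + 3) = 20*t^5 - 9*t^4 + 66*t^3 - 29*t^2 + 48*t - 15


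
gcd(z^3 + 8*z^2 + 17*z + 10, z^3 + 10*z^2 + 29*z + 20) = z^2 + 6*z + 5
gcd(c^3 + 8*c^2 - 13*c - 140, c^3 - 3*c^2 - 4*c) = c - 4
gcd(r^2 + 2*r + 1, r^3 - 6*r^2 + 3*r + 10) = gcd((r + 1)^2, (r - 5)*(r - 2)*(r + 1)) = r + 1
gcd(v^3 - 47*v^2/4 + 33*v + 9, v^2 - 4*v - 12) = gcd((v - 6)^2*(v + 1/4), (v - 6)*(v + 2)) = v - 6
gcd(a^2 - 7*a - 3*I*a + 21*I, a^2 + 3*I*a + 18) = a - 3*I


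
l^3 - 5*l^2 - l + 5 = (l - 5)*(l - 1)*(l + 1)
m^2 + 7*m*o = m*(m + 7*o)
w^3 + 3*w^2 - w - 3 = (w - 1)*(w + 1)*(w + 3)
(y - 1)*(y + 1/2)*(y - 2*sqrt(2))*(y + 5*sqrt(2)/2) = y^4 - y^3/2 + sqrt(2)*y^3/2 - 21*y^2/2 - sqrt(2)*y^2/4 - sqrt(2)*y/4 + 5*y + 5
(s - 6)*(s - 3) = s^2 - 9*s + 18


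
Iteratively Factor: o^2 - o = (o)*(o - 1)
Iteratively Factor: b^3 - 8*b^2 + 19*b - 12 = (b - 4)*(b^2 - 4*b + 3) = (b - 4)*(b - 3)*(b - 1)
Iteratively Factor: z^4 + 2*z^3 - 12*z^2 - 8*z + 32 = (z - 2)*(z^3 + 4*z^2 - 4*z - 16) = (z - 2)*(z + 4)*(z^2 - 4) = (z - 2)*(z + 2)*(z + 4)*(z - 2)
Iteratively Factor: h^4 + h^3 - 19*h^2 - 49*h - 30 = (h + 1)*(h^3 - 19*h - 30) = (h + 1)*(h + 2)*(h^2 - 2*h - 15) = (h - 5)*(h + 1)*(h + 2)*(h + 3)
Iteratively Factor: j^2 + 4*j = (j + 4)*(j)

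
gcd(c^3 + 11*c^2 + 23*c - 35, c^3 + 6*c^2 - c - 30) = c + 5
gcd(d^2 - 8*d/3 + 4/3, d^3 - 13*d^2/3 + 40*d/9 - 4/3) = d - 2/3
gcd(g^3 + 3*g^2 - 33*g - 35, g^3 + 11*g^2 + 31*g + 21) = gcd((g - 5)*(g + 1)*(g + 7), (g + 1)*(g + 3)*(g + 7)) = g^2 + 8*g + 7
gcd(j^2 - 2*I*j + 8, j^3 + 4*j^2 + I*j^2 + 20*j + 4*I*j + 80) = j - 4*I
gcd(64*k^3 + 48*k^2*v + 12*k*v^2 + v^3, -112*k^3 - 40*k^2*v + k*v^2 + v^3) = 16*k^2 + 8*k*v + v^2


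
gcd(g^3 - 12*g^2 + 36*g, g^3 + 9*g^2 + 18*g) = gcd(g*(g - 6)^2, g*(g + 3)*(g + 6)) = g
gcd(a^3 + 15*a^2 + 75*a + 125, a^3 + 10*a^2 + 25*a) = a^2 + 10*a + 25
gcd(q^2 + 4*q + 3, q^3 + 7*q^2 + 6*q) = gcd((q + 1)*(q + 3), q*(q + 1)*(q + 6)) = q + 1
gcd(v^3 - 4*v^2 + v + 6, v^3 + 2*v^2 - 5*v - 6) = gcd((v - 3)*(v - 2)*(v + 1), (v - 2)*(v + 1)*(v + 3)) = v^2 - v - 2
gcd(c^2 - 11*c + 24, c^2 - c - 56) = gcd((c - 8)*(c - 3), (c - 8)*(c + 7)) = c - 8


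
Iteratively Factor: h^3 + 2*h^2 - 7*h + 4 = (h + 4)*(h^2 - 2*h + 1) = (h - 1)*(h + 4)*(h - 1)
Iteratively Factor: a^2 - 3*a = (a - 3)*(a)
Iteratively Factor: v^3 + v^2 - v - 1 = (v + 1)*(v^2 - 1) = (v - 1)*(v + 1)*(v + 1)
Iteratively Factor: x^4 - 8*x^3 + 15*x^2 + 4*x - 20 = (x - 2)*(x^3 - 6*x^2 + 3*x + 10) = (x - 5)*(x - 2)*(x^2 - x - 2) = (x - 5)*(x - 2)*(x + 1)*(x - 2)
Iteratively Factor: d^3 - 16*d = (d + 4)*(d^2 - 4*d) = (d - 4)*(d + 4)*(d)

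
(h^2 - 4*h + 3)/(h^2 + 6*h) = (h^2 - 4*h + 3)/(h*(h + 6))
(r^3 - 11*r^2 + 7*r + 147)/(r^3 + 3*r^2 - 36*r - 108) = (r^2 - 14*r + 49)/(r^2 - 36)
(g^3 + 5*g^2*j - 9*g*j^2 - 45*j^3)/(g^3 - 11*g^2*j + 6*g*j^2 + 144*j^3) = (g^2 + 2*g*j - 15*j^2)/(g^2 - 14*g*j + 48*j^2)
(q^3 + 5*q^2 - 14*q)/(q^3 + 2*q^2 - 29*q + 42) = q/(q - 3)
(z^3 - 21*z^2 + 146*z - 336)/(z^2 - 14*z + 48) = z - 7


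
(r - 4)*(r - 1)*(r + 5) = r^3 - 21*r + 20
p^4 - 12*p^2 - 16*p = p*(p - 4)*(p + 2)^2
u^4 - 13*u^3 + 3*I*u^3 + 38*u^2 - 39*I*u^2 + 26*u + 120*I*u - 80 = (u - 8)*(u - 5)*(u + I)*(u + 2*I)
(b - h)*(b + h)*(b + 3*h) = b^3 + 3*b^2*h - b*h^2 - 3*h^3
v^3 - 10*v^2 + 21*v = v*(v - 7)*(v - 3)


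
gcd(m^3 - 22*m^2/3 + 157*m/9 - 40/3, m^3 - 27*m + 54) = m - 3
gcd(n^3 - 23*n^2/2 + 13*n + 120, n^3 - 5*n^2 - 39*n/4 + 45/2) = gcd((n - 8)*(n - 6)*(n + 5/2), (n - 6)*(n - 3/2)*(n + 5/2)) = n^2 - 7*n/2 - 15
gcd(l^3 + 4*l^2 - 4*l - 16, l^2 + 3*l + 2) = l + 2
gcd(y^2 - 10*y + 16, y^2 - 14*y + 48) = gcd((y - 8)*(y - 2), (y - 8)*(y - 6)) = y - 8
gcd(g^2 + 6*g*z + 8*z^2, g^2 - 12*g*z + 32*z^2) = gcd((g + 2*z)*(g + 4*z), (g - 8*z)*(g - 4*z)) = 1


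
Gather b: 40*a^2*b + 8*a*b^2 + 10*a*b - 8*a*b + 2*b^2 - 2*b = b^2*(8*a + 2) + b*(40*a^2 + 2*a - 2)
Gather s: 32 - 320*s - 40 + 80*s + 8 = -240*s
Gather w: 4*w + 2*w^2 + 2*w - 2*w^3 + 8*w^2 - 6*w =-2*w^3 + 10*w^2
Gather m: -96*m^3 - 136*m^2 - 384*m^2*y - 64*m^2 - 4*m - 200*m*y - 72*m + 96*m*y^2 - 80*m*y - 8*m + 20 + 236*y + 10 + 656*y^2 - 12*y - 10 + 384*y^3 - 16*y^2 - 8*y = -96*m^3 + m^2*(-384*y - 200) + m*(96*y^2 - 280*y - 84) + 384*y^3 + 640*y^2 + 216*y + 20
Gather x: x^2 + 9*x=x^2 + 9*x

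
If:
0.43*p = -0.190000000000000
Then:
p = -0.44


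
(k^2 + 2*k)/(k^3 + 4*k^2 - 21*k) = (k + 2)/(k^2 + 4*k - 21)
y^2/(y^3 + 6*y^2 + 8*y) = y/(y^2 + 6*y + 8)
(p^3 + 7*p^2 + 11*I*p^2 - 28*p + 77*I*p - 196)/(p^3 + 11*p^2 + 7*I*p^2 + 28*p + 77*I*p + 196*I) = (p + 4*I)/(p + 4)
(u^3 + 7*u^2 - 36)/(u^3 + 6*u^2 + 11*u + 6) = (u^2 + 4*u - 12)/(u^2 + 3*u + 2)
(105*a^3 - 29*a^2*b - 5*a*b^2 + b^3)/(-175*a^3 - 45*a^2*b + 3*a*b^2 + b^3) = (-3*a + b)/(5*a + b)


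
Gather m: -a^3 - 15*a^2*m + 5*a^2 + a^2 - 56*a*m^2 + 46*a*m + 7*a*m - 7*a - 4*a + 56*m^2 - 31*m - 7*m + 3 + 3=-a^3 + 6*a^2 - 11*a + m^2*(56 - 56*a) + m*(-15*a^2 + 53*a - 38) + 6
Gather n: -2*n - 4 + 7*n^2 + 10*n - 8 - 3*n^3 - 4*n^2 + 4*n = -3*n^3 + 3*n^2 + 12*n - 12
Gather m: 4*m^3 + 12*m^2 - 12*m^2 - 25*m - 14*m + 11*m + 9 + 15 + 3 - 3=4*m^3 - 28*m + 24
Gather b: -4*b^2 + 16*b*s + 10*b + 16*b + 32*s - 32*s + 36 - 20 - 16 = -4*b^2 + b*(16*s + 26)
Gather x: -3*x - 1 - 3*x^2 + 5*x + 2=-3*x^2 + 2*x + 1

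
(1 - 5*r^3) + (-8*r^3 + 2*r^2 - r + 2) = -13*r^3 + 2*r^2 - r + 3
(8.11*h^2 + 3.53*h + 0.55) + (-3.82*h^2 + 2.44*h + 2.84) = 4.29*h^2 + 5.97*h + 3.39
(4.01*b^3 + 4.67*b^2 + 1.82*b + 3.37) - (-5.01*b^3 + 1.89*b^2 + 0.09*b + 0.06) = 9.02*b^3 + 2.78*b^2 + 1.73*b + 3.31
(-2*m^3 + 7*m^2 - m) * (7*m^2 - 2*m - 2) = -14*m^5 + 53*m^4 - 17*m^3 - 12*m^2 + 2*m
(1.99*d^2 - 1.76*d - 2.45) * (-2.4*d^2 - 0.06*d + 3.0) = -4.776*d^4 + 4.1046*d^3 + 11.9556*d^2 - 5.133*d - 7.35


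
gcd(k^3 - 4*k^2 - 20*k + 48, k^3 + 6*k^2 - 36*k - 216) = k - 6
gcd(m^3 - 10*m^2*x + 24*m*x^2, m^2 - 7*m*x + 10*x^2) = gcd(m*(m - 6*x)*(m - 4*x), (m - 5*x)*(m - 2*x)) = 1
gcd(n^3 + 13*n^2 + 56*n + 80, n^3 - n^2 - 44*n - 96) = n + 4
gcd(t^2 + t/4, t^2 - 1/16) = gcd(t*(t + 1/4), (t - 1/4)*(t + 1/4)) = t + 1/4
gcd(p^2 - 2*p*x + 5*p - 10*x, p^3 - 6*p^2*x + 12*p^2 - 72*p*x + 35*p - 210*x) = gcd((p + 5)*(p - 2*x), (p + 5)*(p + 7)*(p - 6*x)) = p + 5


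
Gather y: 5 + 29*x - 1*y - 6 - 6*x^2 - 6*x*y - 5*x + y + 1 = -6*x^2 - 6*x*y + 24*x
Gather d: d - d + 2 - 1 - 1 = 0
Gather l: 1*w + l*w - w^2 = l*w - w^2 + w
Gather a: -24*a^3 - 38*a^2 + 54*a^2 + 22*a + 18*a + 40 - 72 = -24*a^3 + 16*a^2 + 40*a - 32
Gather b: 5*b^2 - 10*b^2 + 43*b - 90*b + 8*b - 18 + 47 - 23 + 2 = -5*b^2 - 39*b + 8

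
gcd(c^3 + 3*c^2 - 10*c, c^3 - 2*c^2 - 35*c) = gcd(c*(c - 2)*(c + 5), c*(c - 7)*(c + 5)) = c^2 + 5*c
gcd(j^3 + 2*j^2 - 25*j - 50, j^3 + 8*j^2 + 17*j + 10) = j^2 + 7*j + 10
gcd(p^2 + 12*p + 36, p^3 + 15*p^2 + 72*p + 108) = p^2 + 12*p + 36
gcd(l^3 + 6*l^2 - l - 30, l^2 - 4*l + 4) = l - 2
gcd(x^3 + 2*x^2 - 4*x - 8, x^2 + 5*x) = 1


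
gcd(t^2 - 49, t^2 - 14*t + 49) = t - 7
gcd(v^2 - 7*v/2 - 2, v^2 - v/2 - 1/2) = v + 1/2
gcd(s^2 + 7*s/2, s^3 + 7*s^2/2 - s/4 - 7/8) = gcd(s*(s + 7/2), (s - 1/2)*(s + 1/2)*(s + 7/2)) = s + 7/2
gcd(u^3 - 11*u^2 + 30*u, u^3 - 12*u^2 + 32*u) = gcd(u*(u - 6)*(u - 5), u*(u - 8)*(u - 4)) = u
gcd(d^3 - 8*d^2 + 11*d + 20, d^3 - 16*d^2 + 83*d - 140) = d^2 - 9*d + 20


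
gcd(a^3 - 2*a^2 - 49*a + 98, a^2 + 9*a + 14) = a + 7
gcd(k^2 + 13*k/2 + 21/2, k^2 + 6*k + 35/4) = k + 7/2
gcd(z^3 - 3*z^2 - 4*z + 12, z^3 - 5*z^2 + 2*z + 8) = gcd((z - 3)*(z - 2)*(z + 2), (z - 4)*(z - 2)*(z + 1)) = z - 2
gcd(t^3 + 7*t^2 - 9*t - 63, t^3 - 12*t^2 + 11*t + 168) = t + 3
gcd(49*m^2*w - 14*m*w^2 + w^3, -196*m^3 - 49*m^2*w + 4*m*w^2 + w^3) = -7*m + w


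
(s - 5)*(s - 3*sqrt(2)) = s^2 - 5*s - 3*sqrt(2)*s + 15*sqrt(2)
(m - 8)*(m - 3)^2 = m^3 - 14*m^2 + 57*m - 72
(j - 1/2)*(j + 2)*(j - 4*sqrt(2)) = j^3 - 4*sqrt(2)*j^2 + 3*j^2/2 - 6*sqrt(2)*j - j + 4*sqrt(2)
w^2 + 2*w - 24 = (w - 4)*(w + 6)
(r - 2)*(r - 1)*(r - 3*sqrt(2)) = r^3 - 3*sqrt(2)*r^2 - 3*r^2 + 2*r + 9*sqrt(2)*r - 6*sqrt(2)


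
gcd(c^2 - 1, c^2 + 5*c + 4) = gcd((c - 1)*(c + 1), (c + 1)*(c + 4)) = c + 1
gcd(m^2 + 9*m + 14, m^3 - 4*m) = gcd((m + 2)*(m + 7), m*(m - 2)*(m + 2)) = m + 2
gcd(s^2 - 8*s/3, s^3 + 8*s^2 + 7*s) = s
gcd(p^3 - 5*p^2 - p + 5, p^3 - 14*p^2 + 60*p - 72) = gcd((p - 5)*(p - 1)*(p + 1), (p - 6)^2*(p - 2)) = 1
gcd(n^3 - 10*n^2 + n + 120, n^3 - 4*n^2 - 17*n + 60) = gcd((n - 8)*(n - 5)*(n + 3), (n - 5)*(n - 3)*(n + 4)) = n - 5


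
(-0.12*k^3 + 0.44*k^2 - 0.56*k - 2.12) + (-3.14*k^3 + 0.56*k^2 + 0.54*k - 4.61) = -3.26*k^3 + 1.0*k^2 - 0.02*k - 6.73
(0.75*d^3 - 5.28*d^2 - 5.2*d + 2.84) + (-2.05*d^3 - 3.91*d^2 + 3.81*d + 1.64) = -1.3*d^3 - 9.19*d^2 - 1.39*d + 4.48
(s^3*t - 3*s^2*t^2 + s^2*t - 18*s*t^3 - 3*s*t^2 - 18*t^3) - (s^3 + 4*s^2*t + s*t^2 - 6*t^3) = s^3*t - s^3 - 3*s^2*t^2 - 3*s^2*t - 18*s*t^3 - 4*s*t^2 - 12*t^3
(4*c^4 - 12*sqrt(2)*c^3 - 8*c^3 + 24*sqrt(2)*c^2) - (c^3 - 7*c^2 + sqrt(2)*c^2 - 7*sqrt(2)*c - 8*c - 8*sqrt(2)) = 4*c^4 - 12*sqrt(2)*c^3 - 9*c^3 + 7*c^2 + 23*sqrt(2)*c^2 + 8*c + 7*sqrt(2)*c + 8*sqrt(2)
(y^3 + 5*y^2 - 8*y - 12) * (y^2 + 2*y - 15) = y^5 + 7*y^4 - 13*y^3 - 103*y^2 + 96*y + 180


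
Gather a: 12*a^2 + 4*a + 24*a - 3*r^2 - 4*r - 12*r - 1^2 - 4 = 12*a^2 + 28*a - 3*r^2 - 16*r - 5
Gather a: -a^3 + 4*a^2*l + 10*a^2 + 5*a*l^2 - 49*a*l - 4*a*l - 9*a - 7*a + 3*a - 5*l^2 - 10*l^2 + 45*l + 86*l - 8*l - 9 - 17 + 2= -a^3 + a^2*(4*l + 10) + a*(5*l^2 - 53*l - 13) - 15*l^2 + 123*l - 24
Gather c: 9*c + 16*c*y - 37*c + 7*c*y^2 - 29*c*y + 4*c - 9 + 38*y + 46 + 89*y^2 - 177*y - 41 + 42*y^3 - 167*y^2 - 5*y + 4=c*(7*y^2 - 13*y - 24) + 42*y^3 - 78*y^2 - 144*y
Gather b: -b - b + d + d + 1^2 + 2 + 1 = -2*b + 2*d + 4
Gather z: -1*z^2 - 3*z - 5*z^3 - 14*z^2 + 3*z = -5*z^3 - 15*z^2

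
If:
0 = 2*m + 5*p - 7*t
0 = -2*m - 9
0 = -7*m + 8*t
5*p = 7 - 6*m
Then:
No Solution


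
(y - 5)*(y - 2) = y^2 - 7*y + 10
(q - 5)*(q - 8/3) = q^2 - 23*q/3 + 40/3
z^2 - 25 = (z - 5)*(z + 5)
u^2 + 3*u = u*(u + 3)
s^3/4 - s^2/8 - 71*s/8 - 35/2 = (s/4 + 1)*(s - 7)*(s + 5/2)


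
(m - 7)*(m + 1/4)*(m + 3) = m^3 - 15*m^2/4 - 22*m - 21/4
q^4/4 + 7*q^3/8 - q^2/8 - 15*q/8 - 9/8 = (q/4 + 1/4)*(q - 3/2)*(q + 1)*(q + 3)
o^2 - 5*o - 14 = (o - 7)*(o + 2)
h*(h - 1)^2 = h^3 - 2*h^2 + h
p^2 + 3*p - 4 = (p - 1)*(p + 4)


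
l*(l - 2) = l^2 - 2*l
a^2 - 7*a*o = a*(a - 7*o)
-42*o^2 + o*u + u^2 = (-6*o + u)*(7*o + u)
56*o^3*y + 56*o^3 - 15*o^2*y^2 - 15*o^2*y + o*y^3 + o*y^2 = (-8*o + y)*(-7*o + y)*(o*y + o)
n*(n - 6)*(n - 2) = n^3 - 8*n^2 + 12*n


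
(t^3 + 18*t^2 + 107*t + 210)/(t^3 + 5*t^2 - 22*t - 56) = (t^2 + 11*t + 30)/(t^2 - 2*t - 8)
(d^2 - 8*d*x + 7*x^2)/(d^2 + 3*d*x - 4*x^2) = (d - 7*x)/(d + 4*x)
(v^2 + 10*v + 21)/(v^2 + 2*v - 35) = (v + 3)/(v - 5)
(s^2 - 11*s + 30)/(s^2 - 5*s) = (s - 6)/s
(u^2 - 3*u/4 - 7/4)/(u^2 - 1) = (u - 7/4)/(u - 1)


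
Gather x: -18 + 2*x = 2*x - 18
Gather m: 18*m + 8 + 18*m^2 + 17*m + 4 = 18*m^2 + 35*m + 12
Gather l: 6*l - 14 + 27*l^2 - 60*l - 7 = 27*l^2 - 54*l - 21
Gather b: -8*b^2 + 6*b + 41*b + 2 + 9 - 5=-8*b^2 + 47*b + 6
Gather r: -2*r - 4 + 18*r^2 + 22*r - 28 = 18*r^2 + 20*r - 32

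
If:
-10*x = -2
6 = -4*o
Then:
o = -3/2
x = 1/5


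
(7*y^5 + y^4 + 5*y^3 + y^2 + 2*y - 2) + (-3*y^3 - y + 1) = 7*y^5 + y^4 + 2*y^3 + y^2 + y - 1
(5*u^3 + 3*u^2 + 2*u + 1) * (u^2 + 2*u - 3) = 5*u^5 + 13*u^4 - 7*u^3 - 4*u^2 - 4*u - 3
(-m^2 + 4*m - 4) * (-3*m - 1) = 3*m^3 - 11*m^2 + 8*m + 4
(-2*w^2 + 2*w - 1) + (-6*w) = -2*w^2 - 4*w - 1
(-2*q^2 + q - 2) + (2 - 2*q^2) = -4*q^2 + q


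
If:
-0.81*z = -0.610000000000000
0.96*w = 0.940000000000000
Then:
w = 0.98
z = 0.75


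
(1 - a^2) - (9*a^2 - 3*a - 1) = -10*a^2 + 3*a + 2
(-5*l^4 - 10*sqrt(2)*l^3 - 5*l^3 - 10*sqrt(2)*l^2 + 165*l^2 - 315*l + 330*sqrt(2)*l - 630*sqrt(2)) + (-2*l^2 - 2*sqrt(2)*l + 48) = -5*l^4 - 10*sqrt(2)*l^3 - 5*l^3 - 10*sqrt(2)*l^2 + 163*l^2 - 315*l + 328*sqrt(2)*l - 630*sqrt(2) + 48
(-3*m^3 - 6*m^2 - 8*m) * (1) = -3*m^3 - 6*m^2 - 8*m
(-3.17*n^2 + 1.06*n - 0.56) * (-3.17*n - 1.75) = 10.0489*n^3 + 2.1873*n^2 - 0.0797999999999999*n + 0.98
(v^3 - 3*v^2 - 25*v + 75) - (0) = v^3 - 3*v^2 - 25*v + 75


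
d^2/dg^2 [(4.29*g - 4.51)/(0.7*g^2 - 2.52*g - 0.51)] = ((27.9356 - 18.018*g)*(-0.7*g^2 + 2.52*g + 0.51) - (1.4*g - 2.52)*(2.8*g - 5.04)*(4.29*g - 4.51))/(-0.7*g^2 + 2.52*g + 0.51)^3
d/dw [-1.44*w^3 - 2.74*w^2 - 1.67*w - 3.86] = -4.32*w^2 - 5.48*w - 1.67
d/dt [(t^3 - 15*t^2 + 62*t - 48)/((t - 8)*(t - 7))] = (t^2 - 14*t + 43)/(t^2 - 14*t + 49)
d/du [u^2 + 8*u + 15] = 2*u + 8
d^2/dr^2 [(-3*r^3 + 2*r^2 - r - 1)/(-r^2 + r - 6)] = 2*(-16*r^3 - 15*r^2 + 303*r - 71)/(r^6 - 3*r^5 + 21*r^4 - 37*r^3 + 126*r^2 - 108*r + 216)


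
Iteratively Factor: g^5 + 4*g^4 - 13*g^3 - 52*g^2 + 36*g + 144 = (g - 2)*(g^4 + 6*g^3 - g^2 - 54*g - 72) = (g - 2)*(g + 2)*(g^3 + 4*g^2 - 9*g - 36) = (g - 2)*(g + 2)*(g + 3)*(g^2 + g - 12) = (g - 2)*(g + 2)*(g + 3)*(g + 4)*(g - 3)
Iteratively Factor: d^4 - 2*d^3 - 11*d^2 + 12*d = (d - 4)*(d^3 + 2*d^2 - 3*d) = (d - 4)*(d - 1)*(d^2 + 3*d) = d*(d - 4)*(d - 1)*(d + 3)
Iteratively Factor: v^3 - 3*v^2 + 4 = (v + 1)*(v^2 - 4*v + 4) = (v - 2)*(v + 1)*(v - 2)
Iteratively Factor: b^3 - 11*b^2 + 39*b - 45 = (b - 3)*(b^2 - 8*b + 15) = (b - 5)*(b - 3)*(b - 3)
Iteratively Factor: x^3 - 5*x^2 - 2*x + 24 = (x - 3)*(x^2 - 2*x - 8) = (x - 3)*(x + 2)*(x - 4)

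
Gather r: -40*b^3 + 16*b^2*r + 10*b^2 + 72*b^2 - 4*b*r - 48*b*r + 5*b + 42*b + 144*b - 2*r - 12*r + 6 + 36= -40*b^3 + 82*b^2 + 191*b + r*(16*b^2 - 52*b - 14) + 42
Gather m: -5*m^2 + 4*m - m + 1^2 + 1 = -5*m^2 + 3*m + 2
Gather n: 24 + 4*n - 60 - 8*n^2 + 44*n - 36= -8*n^2 + 48*n - 72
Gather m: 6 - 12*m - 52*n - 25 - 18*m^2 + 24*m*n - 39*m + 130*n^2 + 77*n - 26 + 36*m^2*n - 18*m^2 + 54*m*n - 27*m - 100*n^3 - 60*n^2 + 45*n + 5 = m^2*(36*n - 36) + m*(78*n - 78) - 100*n^3 + 70*n^2 + 70*n - 40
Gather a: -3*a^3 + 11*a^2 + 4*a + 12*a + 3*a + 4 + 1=-3*a^3 + 11*a^2 + 19*a + 5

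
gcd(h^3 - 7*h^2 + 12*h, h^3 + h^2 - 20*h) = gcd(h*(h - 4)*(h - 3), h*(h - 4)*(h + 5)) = h^2 - 4*h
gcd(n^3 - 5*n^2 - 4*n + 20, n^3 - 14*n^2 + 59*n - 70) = n^2 - 7*n + 10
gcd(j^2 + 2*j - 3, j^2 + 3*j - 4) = j - 1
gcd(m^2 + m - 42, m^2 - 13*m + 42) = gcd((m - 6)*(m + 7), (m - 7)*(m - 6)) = m - 6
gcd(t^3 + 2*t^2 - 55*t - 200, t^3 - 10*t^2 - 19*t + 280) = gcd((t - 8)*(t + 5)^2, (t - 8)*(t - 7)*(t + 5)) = t^2 - 3*t - 40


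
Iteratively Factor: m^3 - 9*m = (m - 3)*(m^2 + 3*m) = (m - 3)*(m + 3)*(m)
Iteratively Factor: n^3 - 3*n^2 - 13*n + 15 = (n + 3)*(n^2 - 6*n + 5) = (n - 1)*(n + 3)*(n - 5)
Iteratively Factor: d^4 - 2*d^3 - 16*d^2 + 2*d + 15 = (d + 3)*(d^3 - 5*d^2 - d + 5) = (d - 5)*(d + 3)*(d^2 - 1) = (d - 5)*(d + 1)*(d + 3)*(d - 1)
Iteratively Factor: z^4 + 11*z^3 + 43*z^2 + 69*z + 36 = (z + 3)*(z^3 + 8*z^2 + 19*z + 12) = (z + 3)^2*(z^2 + 5*z + 4) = (z + 3)^2*(z + 4)*(z + 1)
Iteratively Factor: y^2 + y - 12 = (y - 3)*(y + 4)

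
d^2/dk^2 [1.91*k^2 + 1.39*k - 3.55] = 3.82000000000000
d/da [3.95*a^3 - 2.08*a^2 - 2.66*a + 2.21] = 11.85*a^2 - 4.16*a - 2.66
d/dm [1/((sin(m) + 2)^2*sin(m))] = -(3*sin(m) + 2)*cos(m)/((sin(m) + 2)^3*sin(m)^2)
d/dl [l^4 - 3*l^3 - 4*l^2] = l*(4*l^2 - 9*l - 8)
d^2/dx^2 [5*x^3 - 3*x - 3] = 30*x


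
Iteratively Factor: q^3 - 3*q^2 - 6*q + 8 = (q - 4)*(q^2 + q - 2) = (q - 4)*(q + 2)*(q - 1)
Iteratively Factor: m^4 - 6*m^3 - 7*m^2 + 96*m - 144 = (m + 4)*(m^3 - 10*m^2 + 33*m - 36) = (m - 3)*(m + 4)*(m^2 - 7*m + 12) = (m - 3)^2*(m + 4)*(m - 4)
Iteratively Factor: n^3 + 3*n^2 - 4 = (n - 1)*(n^2 + 4*n + 4) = (n - 1)*(n + 2)*(n + 2)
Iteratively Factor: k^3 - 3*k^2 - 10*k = (k - 5)*(k^2 + 2*k) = k*(k - 5)*(k + 2)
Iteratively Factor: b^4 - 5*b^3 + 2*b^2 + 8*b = (b + 1)*(b^3 - 6*b^2 + 8*b) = (b - 2)*(b + 1)*(b^2 - 4*b) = (b - 4)*(b - 2)*(b + 1)*(b)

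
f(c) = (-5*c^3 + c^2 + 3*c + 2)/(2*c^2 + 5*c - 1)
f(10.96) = -21.86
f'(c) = (-4*c - 5)*(-5*c^3 + c^2 + 3*c + 2)/(2*c^2 + 5*c - 1)^2 + (-15*c^2 + 2*c + 3)/(2*c^2 + 5*c - 1) = (-10*c^4 - 50*c^3 + 14*c^2 - 10*c - 13)/(4*c^4 + 20*c^3 + 21*c^2 - 10*c + 1)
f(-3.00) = 68.50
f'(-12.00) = -2.31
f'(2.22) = -1.90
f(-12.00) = 38.55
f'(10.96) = -2.41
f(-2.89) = 97.57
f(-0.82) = -0.79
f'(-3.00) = 170.75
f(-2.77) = 217.09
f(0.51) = 1.51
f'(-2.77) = 2424.90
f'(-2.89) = 408.22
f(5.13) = -8.17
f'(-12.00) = -2.31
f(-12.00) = 38.55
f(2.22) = -2.06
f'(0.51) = -5.08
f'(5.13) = -2.24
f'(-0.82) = 1.96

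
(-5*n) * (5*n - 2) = -25*n^2 + 10*n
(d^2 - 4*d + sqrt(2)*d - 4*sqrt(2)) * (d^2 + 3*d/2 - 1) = d^4 - 5*d^3/2 + sqrt(2)*d^3 - 7*d^2 - 5*sqrt(2)*d^2/2 - 7*sqrt(2)*d + 4*d + 4*sqrt(2)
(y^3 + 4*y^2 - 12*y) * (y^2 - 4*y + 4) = y^5 - 24*y^3 + 64*y^2 - 48*y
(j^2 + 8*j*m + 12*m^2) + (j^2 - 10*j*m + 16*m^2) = 2*j^2 - 2*j*m + 28*m^2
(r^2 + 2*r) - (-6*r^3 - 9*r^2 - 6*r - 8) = 6*r^3 + 10*r^2 + 8*r + 8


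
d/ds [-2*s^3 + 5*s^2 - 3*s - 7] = -6*s^2 + 10*s - 3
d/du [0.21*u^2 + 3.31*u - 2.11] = 0.42*u + 3.31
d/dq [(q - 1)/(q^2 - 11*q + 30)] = (q^2 - 11*q - (q - 1)*(2*q - 11) + 30)/(q^2 - 11*q + 30)^2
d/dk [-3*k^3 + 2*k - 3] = 2 - 9*k^2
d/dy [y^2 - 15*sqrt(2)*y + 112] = 2*y - 15*sqrt(2)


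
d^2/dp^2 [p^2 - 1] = 2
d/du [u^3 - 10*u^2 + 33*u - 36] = 3*u^2 - 20*u + 33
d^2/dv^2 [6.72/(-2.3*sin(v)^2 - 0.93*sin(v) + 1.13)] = (142.1952*sin(v)^4 + 43.12224*sin(v)^3 - 137.619552*sin(v)^2 - 79.182432*sin(v) - 46.554816)/(2.3*sin(v)^2 + 0.93*sin(v) - 1.13)^3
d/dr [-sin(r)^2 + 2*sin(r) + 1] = 2*(1 - sin(r))*cos(r)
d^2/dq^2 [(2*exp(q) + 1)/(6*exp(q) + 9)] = 4*(3 - 2*exp(q))*exp(q)/(3*(8*exp(3*q) + 36*exp(2*q) + 54*exp(q) + 27))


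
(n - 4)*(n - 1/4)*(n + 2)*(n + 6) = n^4 + 15*n^3/4 - 21*n^2 - 43*n + 12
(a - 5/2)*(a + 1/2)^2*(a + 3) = a^4 + 3*a^3/2 - 27*a^2/4 - 59*a/8 - 15/8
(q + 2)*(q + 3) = q^2 + 5*q + 6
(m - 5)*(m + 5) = m^2 - 25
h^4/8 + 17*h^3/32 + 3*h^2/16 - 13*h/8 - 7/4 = (h/4 + 1/2)*(h/2 + 1)*(h - 7/4)*(h + 2)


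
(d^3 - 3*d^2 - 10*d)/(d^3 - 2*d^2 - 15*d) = (d + 2)/(d + 3)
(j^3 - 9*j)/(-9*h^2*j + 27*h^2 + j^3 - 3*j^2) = j*(-j - 3)/(9*h^2 - j^2)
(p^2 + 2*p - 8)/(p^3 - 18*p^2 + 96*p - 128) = (p + 4)/(p^2 - 16*p + 64)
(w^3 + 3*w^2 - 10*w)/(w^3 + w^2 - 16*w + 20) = w/(w - 2)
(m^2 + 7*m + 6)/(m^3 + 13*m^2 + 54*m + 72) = (m + 1)/(m^2 + 7*m + 12)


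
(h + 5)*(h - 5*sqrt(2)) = h^2 - 5*sqrt(2)*h + 5*h - 25*sqrt(2)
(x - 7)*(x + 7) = x^2 - 49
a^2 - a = a*(a - 1)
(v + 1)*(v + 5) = v^2 + 6*v + 5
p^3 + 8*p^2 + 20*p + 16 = (p + 2)^2*(p + 4)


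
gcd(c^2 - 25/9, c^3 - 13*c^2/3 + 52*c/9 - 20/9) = c - 5/3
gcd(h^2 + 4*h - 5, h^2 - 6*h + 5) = h - 1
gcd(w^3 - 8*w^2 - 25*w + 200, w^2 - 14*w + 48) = w - 8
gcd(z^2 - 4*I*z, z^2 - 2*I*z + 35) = 1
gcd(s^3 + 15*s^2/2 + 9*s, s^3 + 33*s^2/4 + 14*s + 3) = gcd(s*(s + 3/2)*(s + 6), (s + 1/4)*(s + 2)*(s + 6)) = s + 6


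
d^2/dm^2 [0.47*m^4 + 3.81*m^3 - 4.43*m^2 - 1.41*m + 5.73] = 5.64*m^2 + 22.86*m - 8.86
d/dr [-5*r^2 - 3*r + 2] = -10*r - 3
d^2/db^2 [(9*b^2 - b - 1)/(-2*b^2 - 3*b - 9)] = 2*(58*b^3 + 498*b^2 - 36*b - 765)/(8*b^6 + 36*b^5 + 162*b^4 + 351*b^3 + 729*b^2 + 729*b + 729)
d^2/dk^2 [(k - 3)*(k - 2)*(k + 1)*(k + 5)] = 12*k^2 + 6*k - 38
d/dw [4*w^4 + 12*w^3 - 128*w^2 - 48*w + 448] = 16*w^3 + 36*w^2 - 256*w - 48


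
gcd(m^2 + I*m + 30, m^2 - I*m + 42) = m + 6*I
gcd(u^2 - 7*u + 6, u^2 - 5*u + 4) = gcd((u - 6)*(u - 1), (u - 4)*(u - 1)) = u - 1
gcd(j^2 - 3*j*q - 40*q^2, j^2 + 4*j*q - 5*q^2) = j + 5*q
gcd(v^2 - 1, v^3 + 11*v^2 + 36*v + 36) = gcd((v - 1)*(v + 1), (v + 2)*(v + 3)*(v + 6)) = 1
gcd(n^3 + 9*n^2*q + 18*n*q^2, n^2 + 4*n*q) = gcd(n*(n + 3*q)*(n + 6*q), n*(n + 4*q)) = n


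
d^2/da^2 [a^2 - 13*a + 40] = 2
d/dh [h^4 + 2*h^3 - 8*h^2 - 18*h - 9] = 4*h^3 + 6*h^2 - 16*h - 18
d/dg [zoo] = 0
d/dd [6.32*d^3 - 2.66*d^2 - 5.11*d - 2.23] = 18.96*d^2 - 5.32*d - 5.11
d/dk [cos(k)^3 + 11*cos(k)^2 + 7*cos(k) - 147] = (3*sin(k)^2 - 22*cos(k) - 10)*sin(k)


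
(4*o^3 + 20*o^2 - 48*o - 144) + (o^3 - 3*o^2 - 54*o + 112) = 5*o^3 + 17*o^2 - 102*o - 32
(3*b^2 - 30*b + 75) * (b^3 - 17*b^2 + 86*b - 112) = 3*b^5 - 81*b^4 + 843*b^3 - 4191*b^2 + 9810*b - 8400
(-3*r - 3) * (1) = -3*r - 3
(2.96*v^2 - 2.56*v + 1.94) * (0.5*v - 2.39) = 1.48*v^3 - 8.3544*v^2 + 7.0884*v - 4.6366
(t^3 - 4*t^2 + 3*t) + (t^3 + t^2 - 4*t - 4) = 2*t^3 - 3*t^2 - t - 4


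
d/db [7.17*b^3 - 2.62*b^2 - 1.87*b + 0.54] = 21.51*b^2 - 5.24*b - 1.87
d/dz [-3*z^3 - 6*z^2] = 3*z*(-3*z - 4)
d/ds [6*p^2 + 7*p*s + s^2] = 7*p + 2*s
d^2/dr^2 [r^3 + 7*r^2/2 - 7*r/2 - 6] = 6*r + 7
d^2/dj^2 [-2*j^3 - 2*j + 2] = -12*j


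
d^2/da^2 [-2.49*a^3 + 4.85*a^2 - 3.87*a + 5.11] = 9.7 - 14.94*a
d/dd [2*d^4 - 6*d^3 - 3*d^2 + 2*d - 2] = 8*d^3 - 18*d^2 - 6*d + 2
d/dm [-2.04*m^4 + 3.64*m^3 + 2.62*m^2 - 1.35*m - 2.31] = -8.16*m^3 + 10.92*m^2 + 5.24*m - 1.35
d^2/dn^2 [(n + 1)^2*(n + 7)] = 6*n + 18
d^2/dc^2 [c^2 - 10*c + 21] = 2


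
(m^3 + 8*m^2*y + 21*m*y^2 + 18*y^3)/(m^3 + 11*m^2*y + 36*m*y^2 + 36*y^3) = (m + 3*y)/(m + 6*y)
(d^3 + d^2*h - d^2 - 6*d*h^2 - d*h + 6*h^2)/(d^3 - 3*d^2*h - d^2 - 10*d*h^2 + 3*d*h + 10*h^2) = (d^2 + d*h - 6*h^2)/(d^2 - 3*d*h - 10*h^2)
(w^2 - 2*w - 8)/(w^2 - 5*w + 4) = (w + 2)/(w - 1)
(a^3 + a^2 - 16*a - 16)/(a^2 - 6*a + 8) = (a^2 + 5*a + 4)/(a - 2)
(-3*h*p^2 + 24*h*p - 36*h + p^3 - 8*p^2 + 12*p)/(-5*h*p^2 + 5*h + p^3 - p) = (3*h*p^2 - 24*h*p + 36*h - p^3 + 8*p^2 - 12*p)/(5*h*p^2 - 5*h - p^3 + p)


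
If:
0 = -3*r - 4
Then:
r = -4/3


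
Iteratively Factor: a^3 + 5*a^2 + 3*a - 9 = (a + 3)*(a^2 + 2*a - 3) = (a + 3)^2*(a - 1)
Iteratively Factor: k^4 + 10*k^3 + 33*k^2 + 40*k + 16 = (k + 4)*(k^3 + 6*k^2 + 9*k + 4) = (k + 1)*(k + 4)*(k^2 + 5*k + 4) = (k + 1)^2*(k + 4)*(k + 4)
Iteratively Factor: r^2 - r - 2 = (r + 1)*(r - 2)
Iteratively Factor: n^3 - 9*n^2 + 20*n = (n - 4)*(n^2 - 5*n) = n*(n - 4)*(n - 5)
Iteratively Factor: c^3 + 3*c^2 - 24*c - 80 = (c - 5)*(c^2 + 8*c + 16) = (c - 5)*(c + 4)*(c + 4)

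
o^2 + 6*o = o*(o + 6)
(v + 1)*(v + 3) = v^2 + 4*v + 3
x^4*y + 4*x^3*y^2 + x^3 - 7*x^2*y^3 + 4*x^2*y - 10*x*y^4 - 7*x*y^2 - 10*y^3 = (x - 2*y)*(x + y)*(x + 5*y)*(x*y + 1)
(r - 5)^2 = r^2 - 10*r + 25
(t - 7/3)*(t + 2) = t^2 - t/3 - 14/3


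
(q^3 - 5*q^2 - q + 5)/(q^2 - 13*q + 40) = (q^2 - 1)/(q - 8)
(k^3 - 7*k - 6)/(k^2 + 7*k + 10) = (k^2 - 2*k - 3)/(k + 5)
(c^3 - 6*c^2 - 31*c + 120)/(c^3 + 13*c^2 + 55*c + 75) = (c^2 - 11*c + 24)/(c^2 + 8*c + 15)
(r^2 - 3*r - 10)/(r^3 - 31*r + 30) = (r + 2)/(r^2 + 5*r - 6)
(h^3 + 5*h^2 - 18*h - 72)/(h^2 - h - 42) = (h^2 - h - 12)/(h - 7)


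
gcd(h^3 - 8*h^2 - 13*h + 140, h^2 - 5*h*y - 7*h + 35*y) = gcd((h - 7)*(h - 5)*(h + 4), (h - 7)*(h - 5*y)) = h - 7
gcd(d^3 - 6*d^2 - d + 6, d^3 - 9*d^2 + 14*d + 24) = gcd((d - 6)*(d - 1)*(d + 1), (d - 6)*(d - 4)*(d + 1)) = d^2 - 5*d - 6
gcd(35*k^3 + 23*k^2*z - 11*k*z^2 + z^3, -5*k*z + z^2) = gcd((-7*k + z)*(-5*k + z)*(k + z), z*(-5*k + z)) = -5*k + z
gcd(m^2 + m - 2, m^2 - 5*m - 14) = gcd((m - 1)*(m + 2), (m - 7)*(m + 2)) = m + 2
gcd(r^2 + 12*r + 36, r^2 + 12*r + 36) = r^2 + 12*r + 36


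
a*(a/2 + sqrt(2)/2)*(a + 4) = a^3/2 + sqrt(2)*a^2/2 + 2*a^2 + 2*sqrt(2)*a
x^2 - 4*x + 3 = (x - 3)*(x - 1)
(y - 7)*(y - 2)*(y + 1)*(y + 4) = y^4 - 4*y^3 - 27*y^2 + 34*y + 56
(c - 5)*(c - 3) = c^2 - 8*c + 15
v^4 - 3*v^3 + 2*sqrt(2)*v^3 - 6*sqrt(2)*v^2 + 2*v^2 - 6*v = v*(v - 3)*(v + sqrt(2))^2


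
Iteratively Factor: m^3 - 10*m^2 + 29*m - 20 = (m - 4)*(m^2 - 6*m + 5) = (m - 5)*(m - 4)*(m - 1)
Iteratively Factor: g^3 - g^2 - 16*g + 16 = (g + 4)*(g^2 - 5*g + 4) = (g - 1)*(g + 4)*(g - 4)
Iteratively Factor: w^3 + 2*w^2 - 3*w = (w + 3)*(w^2 - w) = (w - 1)*(w + 3)*(w)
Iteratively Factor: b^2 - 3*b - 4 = (b - 4)*(b + 1)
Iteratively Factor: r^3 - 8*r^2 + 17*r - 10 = (r - 5)*(r^2 - 3*r + 2) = (r - 5)*(r - 1)*(r - 2)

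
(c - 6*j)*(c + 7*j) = c^2 + c*j - 42*j^2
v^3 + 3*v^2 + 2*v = v*(v + 1)*(v + 2)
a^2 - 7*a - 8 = (a - 8)*(a + 1)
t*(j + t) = j*t + t^2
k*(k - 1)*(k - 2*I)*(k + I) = k^4 - k^3 - I*k^3 + 2*k^2 + I*k^2 - 2*k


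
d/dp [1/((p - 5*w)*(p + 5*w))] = -2*p/(p^4 - 50*p^2*w^2 + 625*w^4)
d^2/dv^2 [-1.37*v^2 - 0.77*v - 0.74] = -2.74000000000000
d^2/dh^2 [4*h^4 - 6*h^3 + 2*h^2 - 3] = 48*h^2 - 36*h + 4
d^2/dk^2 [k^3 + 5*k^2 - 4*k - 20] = 6*k + 10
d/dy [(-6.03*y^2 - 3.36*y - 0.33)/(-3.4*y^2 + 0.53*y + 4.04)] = (-14.6199*y^2 - 50.9664*y - 13.3995)/(11.56*y^4 - 3.604*y^3 - 27.1911*y^2 + 4.2824*y + 16.3216)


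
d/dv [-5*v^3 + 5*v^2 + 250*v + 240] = -15*v^2 + 10*v + 250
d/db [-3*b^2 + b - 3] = 1 - 6*b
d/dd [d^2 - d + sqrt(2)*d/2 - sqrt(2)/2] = 2*d - 1 + sqrt(2)/2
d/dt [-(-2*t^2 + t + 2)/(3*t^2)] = (t + 4)/(3*t^3)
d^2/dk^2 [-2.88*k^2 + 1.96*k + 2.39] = -5.76000000000000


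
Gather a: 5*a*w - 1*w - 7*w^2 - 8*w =5*a*w - 7*w^2 - 9*w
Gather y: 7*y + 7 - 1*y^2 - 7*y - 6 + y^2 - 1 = 0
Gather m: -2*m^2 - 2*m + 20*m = -2*m^2 + 18*m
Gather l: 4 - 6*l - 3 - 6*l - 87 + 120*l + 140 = 108*l + 54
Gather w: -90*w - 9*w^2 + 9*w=-9*w^2 - 81*w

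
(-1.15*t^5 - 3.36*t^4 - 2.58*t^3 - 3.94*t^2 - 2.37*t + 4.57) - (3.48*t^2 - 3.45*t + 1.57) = -1.15*t^5 - 3.36*t^4 - 2.58*t^3 - 7.42*t^2 + 1.08*t + 3.0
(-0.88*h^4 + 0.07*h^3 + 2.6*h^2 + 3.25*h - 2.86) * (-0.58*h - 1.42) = 0.5104*h^5 + 1.209*h^4 - 1.6074*h^3 - 5.577*h^2 - 2.9562*h + 4.0612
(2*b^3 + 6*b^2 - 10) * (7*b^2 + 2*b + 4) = 14*b^5 + 46*b^4 + 20*b^3 - 46*b^2 - 20*b - 40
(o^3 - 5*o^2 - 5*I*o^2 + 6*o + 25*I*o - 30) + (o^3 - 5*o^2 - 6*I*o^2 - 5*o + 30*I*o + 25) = 2*o^3 - 10*o^2 - 11*I*o^2 + o + 55*I*o - 5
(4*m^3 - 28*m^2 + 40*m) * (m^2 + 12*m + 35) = 4*m^5 + 20*m^4 - 156*m^3 - 500*m^2 + 1400*m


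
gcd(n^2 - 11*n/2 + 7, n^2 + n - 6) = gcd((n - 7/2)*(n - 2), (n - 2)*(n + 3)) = n - 2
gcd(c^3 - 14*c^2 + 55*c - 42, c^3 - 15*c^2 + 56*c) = c - 7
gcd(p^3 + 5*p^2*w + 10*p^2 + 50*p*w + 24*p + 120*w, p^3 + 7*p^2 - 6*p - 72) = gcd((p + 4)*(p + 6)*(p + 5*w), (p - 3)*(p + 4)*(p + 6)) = p^2 + 10*p + 24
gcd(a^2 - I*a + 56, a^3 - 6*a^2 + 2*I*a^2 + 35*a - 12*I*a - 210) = a + 7*I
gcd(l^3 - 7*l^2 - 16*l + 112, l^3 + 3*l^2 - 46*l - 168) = l^2 - 3*l - 28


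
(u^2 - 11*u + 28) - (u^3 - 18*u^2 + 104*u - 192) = -u^3 + 19*u^2 - 115*u + 220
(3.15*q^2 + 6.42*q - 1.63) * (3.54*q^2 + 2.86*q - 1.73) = 11.151*q^4 + 31.7358*q^3 + 7.1415*q^2 - 15.7684*q + 2.8199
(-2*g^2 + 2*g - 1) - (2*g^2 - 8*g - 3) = -4*g^2 + 10*g + 2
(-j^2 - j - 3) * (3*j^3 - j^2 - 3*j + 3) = -3*j^5 - 2*j^4 - 5*j^3 + 3*j^2 + 6*j - 9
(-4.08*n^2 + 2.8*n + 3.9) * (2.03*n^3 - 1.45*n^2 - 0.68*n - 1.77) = -8.2824*n^5 + 11.6*n^4 + 6.6314*n^3 - 0.337399999999999*n^2 - 7.608*n - 6.903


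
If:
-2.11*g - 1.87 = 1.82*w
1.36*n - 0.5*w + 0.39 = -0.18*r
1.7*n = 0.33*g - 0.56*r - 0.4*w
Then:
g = -0.862559241706161*w - 0.886255924170616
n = 0.885065888844043*w - 0.3638200133983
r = 0.582195656787154 - 3.90938671571055*w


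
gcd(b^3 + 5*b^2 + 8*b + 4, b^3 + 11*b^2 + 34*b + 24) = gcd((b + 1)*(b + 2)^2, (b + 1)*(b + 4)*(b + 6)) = b + 1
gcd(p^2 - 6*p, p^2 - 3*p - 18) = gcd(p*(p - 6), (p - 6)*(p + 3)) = p - 6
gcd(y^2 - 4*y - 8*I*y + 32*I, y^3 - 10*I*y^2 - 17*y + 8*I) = y - 8*I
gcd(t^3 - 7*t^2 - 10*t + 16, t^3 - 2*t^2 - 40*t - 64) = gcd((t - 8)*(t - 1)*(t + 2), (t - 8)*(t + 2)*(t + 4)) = t^2 - 6*t - 16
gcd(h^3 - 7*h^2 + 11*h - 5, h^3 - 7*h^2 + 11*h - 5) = h^3 - 7*h^2 + 11*h - 5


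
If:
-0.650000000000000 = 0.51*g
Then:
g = -1.27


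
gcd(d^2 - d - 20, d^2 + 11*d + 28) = d + 4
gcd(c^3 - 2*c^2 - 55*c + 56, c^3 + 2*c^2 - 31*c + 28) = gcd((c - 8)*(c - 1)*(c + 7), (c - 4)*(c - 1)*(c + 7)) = c^2 + 6*c - 7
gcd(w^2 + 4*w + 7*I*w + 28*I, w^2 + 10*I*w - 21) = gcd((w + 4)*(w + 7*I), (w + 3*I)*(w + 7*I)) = w + 7*I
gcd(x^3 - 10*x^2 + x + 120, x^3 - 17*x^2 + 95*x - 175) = x - 5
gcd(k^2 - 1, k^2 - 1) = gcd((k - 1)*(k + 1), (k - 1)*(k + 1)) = k^2 - 1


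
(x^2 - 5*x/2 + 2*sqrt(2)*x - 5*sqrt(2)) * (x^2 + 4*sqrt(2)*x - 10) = x^4 - 5*x^3/2 + 6*sqrt(2)*x^3 - 15*sqrt(2)*x^2 + 6*x^2 - 20*sqrt(2)*x - 15*x + 50*sqrt(2)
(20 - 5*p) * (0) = 0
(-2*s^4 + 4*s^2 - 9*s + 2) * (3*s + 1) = -6*s^5 - 2*s^4 + 12*s^3 - 23*s^2 - 3*s + 2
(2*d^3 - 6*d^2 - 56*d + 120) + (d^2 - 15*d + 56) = 2*d^3 - 5*d^2 - 71*d + 176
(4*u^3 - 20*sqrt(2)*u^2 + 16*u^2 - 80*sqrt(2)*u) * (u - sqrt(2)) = 4*u^4 - 24*sqrt(2)*u^3 + 16*u^3 - 96*sqrt(2)*u^2 + 40*u^2 + 160*u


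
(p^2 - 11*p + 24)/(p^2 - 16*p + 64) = (p - 3)/(p - 8)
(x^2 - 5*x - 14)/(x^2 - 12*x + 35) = (x + 2)/(x - 5)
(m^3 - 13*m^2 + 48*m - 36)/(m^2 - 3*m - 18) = (m^2 - 7*m + 6)/(m + 3)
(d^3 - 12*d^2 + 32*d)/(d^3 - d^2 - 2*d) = (-d^2 + 12*d - 32)/(-d^2 + d + 2)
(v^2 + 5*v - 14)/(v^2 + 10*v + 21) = (v - 2)/(v + 3)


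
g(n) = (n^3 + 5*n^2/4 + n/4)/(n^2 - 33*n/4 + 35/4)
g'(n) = (33/4 - 2*n)*(n^3 + 5*n^2/4 + n/4)/(n^2 - 33*n/4 + 35/4)^2 + (3*n^2 + 5*n/2 + 1/4)/(n^2 - 33*n/4 + 35/4) = (16*n^4 - 264*n^3 + 251*n^2 + 350*n + 35)/(16*n^4 - 264*n^3 + 1369*n^2 - 2310*n + 1225)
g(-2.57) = -0.26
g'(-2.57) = 0.28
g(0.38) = 0.06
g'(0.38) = 0.36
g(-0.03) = -0.00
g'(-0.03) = 0.02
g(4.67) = -16.35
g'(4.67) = -11.94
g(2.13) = -3.70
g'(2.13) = -1.03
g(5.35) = -28.12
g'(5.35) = -24.89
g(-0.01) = -0.00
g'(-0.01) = 0.03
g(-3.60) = -0.61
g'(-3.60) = 0.40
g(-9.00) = -3.84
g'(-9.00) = 0.73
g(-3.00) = -0.39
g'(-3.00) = 0.33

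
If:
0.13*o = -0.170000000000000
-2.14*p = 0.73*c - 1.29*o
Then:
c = -2.93150684931507*p - 2.31085353003161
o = -1.31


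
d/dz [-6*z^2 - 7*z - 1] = -12*z - 7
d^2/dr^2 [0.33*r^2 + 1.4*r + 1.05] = 0.660000000000000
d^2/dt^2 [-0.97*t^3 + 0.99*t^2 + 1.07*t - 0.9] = 1.98 - 5.82*t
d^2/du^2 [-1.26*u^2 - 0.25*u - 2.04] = -2.52000000000000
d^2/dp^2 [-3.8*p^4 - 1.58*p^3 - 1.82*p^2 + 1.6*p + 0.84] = -45.6*p^2 - 9.48*p - 3.64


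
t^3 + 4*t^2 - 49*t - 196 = (t - 7)*(t + 4)*(t + 7)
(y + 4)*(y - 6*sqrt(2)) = y^2 - 6*sqrt(2)*y + 4*y - 24*sqrt(2)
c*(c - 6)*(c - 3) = c^3 - 9*c^2 + 18*c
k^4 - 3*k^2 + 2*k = k*(k - 1)^2*(k + 2)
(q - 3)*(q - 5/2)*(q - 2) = q^3 - 15*q^2/2 + 37*q/2 - 15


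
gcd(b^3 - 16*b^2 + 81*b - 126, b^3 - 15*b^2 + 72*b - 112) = b - 7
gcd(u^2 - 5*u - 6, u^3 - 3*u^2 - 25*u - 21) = u + 1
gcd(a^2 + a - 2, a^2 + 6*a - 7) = a - 1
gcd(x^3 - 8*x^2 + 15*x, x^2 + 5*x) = x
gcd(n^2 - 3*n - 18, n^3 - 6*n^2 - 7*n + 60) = n + 3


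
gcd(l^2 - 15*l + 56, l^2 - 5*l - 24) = l - 8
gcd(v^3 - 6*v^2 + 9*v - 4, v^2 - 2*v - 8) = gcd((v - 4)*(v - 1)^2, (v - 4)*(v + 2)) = v - 4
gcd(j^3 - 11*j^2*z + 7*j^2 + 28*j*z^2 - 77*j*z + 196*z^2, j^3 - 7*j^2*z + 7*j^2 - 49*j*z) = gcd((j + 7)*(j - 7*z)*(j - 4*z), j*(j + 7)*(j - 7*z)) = -j^2 + 7*j*z - 7*j + 49*z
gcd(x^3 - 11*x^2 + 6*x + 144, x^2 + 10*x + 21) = x + 3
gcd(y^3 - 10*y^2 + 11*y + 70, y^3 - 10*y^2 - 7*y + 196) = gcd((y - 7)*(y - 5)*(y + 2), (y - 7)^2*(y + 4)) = y - 7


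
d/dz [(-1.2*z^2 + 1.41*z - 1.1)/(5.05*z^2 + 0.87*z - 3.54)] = (-8.1645*z^2 + 19.606*z - 4.0344)/(25.5025*z^4 + 8.787*z^3 - 34.9971*z^2 - 6.1596*z + 12.5316)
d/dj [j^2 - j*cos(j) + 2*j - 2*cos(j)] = j*sin(j) + 2*j + 2*sin(j) - cos(j) + 2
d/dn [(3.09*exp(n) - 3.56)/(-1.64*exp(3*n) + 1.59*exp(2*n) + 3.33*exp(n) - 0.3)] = (10.1352*exp(3*n) - 22.4283*exp(2*n) + 11.3208*exp(n) + 10.9278)*exp(n)/(2.6896*exp(6*n) - 5.2152*exp(5*n) - 8.3943*exp(4*n) + 11.5734*exp(3*n) + 10.1349*exp(2*n) - 1.998*exp(n) + 0.09)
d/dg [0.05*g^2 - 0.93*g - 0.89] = 0.1*g - 0.93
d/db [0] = 0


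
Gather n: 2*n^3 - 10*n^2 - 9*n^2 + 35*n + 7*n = 2*n^3 - 19*n^2 + 42*n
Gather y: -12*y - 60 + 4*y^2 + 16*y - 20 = 4*y^2 + 4*y - 80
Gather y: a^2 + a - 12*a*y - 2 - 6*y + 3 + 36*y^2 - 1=a^2 + a + 36*y^2 + y*(-12*a - 6)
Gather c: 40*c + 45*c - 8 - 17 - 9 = 85*c - 34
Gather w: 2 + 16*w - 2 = 16*w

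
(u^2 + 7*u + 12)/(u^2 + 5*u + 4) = (u + 3)/(u + 1)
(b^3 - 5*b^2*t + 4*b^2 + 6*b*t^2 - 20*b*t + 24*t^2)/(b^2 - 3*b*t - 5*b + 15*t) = (b^2 - 2*b*t + 4*b - 8*t)/(b - 5)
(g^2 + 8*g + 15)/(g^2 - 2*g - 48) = (g^2 + 8*g + 15)/(g^2 - 2*g - 48)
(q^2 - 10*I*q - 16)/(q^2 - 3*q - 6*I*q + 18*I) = (q^2 - 10*I*q - 16)/(q^2 - 3*q - 6*I*q + 18*I)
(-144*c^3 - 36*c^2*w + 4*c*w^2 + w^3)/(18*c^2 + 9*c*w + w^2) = (-24*c^2 - 2*c*w + w^2)/(3*c + w)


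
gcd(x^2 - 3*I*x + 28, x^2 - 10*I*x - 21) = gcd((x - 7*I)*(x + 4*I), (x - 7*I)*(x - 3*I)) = x - 7*I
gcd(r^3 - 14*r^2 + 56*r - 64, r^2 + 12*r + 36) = 1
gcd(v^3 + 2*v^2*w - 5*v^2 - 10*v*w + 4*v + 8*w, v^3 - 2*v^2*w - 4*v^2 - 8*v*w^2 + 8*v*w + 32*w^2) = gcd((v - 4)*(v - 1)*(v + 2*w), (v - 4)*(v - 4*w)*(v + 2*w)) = v^2 + 2*v*w - 4*v - 8*w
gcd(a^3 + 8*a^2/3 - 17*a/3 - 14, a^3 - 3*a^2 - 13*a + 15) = a + 3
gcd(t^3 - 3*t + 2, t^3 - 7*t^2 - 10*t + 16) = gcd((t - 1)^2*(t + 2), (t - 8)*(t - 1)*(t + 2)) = t^2 + t - 2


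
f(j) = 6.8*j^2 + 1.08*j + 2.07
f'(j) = 13.6*j + 1.08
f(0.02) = 2.09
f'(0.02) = 1.35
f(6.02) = 255.01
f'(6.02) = 82.95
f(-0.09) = 2.03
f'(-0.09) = -0.14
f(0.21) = 2.60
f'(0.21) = 3.94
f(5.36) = 203.22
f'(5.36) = 73.98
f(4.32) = 133.64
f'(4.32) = 59.83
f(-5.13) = 175.48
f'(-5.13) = -68.69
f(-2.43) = 39.60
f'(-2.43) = -31.97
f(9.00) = 562.59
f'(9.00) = 123.48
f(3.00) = 66.51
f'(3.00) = 41.88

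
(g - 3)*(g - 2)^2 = g^3 - 7*g^2 + 16*g - 12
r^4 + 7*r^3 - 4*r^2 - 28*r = r*(r - 2)*(r + 2)*(r + 7)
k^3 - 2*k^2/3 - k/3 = k*(k - 1)*(k + 1/3)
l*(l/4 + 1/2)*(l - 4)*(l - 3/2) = l^4/4 - 7*l^3/8 - 5*l^2/4 + 3*l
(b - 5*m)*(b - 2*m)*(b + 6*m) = b^3 - b^2*m - 32*b*m^2 + 60*m^3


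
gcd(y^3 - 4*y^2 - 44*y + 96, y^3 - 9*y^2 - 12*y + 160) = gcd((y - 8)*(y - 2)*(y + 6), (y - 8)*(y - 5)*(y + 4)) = y - 8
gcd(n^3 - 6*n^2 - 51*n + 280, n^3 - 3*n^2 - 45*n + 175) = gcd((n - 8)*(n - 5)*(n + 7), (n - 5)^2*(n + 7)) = n^2 + 2*n - 35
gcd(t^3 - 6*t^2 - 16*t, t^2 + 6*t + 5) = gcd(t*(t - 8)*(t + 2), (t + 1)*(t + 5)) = 1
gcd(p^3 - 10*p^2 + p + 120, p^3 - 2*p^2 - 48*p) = p - 8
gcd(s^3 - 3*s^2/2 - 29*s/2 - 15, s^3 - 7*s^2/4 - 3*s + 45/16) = s + 3/2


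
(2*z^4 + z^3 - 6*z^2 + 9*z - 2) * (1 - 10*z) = -20*z^5 - 8*z^4 + 61*z^3 - 96*z^2 + 29*z - 2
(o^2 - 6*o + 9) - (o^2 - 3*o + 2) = 7 - 3*o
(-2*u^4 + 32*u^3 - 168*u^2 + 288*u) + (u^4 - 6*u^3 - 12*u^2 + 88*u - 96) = -u^4 + 26*u^3 - 180*u^2 + 376*u - 96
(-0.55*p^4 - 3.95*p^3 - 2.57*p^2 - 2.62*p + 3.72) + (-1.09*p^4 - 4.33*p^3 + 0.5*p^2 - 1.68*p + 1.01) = -1.64*p^4 - 8.28*p^3 - 2.07*p^2 - 4.3*p + 4.73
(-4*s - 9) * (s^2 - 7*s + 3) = -4*s^3 + 19*s^2 + 51*s - 27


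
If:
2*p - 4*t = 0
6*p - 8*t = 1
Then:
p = 1/2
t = 1/4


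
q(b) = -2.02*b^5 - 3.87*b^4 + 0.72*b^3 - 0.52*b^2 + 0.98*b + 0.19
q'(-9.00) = -54795.88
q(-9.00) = 93312.28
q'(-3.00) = -376.60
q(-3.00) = 150.52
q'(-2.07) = -35.75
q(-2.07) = -4.74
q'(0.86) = -13.69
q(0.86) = -1.96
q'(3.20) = -1546.54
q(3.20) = -1062.00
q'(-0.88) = 8.06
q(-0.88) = -2.82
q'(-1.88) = -12.74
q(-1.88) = -9.18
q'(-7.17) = -20867.60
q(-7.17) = 27750.93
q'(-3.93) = -1431.26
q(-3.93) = 915.15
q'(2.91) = -1089.47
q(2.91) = -682.65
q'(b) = -10.1*b^4 - 15.48*b^3 + 2.16*b^2 - 1.04*b + 0.98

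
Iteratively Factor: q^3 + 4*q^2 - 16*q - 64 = (q - 4)*(q^2 + 8*q + 16) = (q - 4)*(q + 4)*(q + 4)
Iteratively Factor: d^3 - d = (d + 1)*(d^2 - d) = (d - 1)*(d + 1)*(d)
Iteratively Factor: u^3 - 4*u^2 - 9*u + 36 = (u + 3)*(u^2 - 7*u + 12) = (u - 3)*(u + 3)*(u - 4)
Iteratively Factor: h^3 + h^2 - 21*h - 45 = (h - 5)*(h^2 + 6*h + 9) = (h - 5)*(h + 3)*(h + 3)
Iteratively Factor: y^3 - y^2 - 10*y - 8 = (y + 1)*(y^2 - 2*y - 8) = (y - 4)*(y + 1)*(y + 2)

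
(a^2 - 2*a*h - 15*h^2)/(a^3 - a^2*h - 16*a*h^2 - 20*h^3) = (a + 3*h)/(a^2 + 4*a*h + 4*h^2)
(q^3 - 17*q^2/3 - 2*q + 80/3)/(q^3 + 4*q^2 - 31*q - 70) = (q - 8/3)/(q + 7)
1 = 1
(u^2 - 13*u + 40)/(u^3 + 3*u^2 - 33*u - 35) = (u - 8)/(u^2 + 8*u + 7)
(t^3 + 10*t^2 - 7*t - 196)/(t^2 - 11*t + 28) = (t^2 + 14*t + 49)/(t - 7)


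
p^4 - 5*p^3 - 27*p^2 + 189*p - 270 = (p - 5)*(p - 3)^2*(p + 6)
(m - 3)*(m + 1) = m^2 - 2*m - 3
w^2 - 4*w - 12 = (w - 6)*(w + 2)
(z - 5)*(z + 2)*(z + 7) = z^3 + 4*z^2 - 31*z - 70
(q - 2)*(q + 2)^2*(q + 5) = q^4 + 7*q^3 + 6*q^2 - 28*q - 40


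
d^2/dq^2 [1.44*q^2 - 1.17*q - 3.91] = 2.88000000000000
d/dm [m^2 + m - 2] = 2*m + 1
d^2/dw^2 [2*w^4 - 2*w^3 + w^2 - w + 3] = 24*w^2 - 12*w + 2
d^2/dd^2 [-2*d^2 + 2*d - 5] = -4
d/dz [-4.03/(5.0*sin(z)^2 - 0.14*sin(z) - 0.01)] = (40.3*sin(z) - 0.5642)*cos(z)/(-5.0*sin(z)^2 + 0.14*sin(z) + 0.01)^2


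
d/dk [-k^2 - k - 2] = -2*k - 1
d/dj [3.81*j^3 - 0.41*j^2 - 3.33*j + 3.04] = 11.43*j^2 - 0.82*j - 3.33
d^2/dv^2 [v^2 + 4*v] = 2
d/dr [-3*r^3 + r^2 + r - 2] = -9*r^2 + 2*r + 1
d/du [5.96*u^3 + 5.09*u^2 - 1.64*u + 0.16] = 17.88*u^2 + 10.18*u - 1.64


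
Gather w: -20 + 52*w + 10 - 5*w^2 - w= -5*w^2 + 51*w - 10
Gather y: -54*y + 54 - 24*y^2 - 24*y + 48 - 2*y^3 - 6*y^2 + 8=-2*y^3 - 30*y^2 - 78*y + 110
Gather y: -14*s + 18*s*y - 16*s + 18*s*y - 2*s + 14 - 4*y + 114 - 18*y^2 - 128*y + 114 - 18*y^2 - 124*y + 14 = -32*s - 36*y^2 + y*(36*s - 256) + 256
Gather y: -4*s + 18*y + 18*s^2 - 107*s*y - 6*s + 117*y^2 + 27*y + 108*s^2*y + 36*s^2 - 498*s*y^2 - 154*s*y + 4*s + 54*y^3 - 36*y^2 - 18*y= 54*s^2 - 6*s + 54*y^3 + y^2*(81 - 498*s) + y*(108*s^2 - 261*s + 27)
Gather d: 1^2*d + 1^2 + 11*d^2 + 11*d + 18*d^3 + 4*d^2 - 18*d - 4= 18*d^3 + 15*d^2 - 6*d - 3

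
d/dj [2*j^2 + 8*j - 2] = 4*j + 8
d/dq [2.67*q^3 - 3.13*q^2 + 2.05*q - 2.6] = 8.01*q^2 - 6.26*q + 2.05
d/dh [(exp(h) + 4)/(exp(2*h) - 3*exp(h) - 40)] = (-(exp(h) + 4)*(2*exp(h) - 3) + exp(2*h) - 3*exp(h) - 40)*exp(h)/(-exp(2*h) + 3*exp(h) + 40)^2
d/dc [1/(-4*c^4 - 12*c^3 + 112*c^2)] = (c^2 + 9*c/4 - 14)/(c^3*(c^2 + 3*c - 28)^2)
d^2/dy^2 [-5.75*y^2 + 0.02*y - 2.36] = -11.5000000000000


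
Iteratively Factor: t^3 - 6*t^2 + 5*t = (t - 1)*(t^2 - 5*t) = (t - 5)*(t - 1)*(t)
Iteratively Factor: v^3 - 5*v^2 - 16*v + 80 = (v + 4)*(v^2 - 9*v + 20) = (v - 5)*(v + 4)*(v - 4)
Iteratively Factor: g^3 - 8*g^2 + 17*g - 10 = (g - 5)*(g^2 - 3*g + 2) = (g - 5)*(g - 2)*(g - 1)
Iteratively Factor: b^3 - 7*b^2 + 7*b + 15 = (b + 1)*(b^2 - 8*b + 15) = (b - 3)*(b + 1)*(b - 5)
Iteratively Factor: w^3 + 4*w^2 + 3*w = (w + 1)*(w^2 + 3*w) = w*(w + 1)*(w + 3)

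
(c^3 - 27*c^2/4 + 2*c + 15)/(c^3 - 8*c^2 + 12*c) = (c + 5/4)/c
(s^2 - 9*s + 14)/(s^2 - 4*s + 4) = (s - 7)/(s - 2)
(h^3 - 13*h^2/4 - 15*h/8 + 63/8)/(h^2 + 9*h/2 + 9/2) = (4*h^2 - 19*h + 21)/(4*(h + 3))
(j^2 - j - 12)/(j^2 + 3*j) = (j - 4)/j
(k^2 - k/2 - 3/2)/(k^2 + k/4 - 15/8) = 4*(2*k^2 - k - 3)/(8*k^2 + 2*k - 15)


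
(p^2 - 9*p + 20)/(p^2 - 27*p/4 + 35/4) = 4*(p - 4)/(4*p - 7)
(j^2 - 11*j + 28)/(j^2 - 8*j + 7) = (j - 4)/(j - 1)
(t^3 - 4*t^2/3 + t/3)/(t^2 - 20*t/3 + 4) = t*(3*t^2 - 4*t + 1)/(3*t^2 - 20*t + 12)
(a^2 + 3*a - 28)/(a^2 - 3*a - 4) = (a + 7)/(a + 1)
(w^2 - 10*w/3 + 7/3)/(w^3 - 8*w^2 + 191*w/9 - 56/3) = 3*(w - 1)/(3*w^2 - 17*w + 24)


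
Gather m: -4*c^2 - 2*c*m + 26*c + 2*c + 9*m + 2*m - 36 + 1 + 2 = -4*c^2 + 28*c + m*(11 - 2*c) - 33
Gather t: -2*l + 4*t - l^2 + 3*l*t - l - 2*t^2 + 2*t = -l^2 - 3*l - 2*t^2 + t*(3*l + 6)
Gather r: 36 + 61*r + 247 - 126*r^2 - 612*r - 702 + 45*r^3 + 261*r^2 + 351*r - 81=45*r^3 + 135*r^2 - 200*r - 500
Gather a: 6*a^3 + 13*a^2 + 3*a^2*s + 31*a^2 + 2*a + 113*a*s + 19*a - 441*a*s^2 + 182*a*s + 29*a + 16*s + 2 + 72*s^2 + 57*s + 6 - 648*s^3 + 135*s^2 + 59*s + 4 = 6*a^3 + a^2*(3*s + 44) + a*(-441*s^2 + 295*s + 50) - 648*s^3 + 207*s^2 + 132*s + 12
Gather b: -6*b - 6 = -6*b - 6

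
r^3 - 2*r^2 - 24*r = r*(r - 6)*(r + 4)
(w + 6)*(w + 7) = w^2 + 13*w + 42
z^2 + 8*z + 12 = (z + 2)*(z + 6)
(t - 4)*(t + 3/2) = t^2 - 5*t/2 - 6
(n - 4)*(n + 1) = n^2 - 3*n - 4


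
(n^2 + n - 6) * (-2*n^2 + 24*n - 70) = -2*n^4 + 22*n^3 - 34*n^2 - 214*n + 420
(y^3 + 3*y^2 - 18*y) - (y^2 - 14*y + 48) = y^3 + 2*y^2 - 4*y - 48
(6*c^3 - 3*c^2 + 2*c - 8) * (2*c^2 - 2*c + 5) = 12*c^5 - 18*c^4 + 40*c^3 - 35*c^2 + 26*c - 40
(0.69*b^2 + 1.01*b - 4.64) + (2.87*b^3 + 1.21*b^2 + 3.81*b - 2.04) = 2.87*b^3 + 1.9*b^2 + 4.82*b - 6.68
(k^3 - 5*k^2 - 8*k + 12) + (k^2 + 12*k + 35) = k^3 - 4*k^2 + 4*k + 47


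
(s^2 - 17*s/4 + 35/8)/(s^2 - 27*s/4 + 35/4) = (s - 5/2)/(s - 5)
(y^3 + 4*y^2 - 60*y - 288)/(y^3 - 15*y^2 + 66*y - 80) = (y^2 + 12*y + 36)/(y^2 - 7*y + 10)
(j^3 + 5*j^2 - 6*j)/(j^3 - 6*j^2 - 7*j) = (-j^2 - 5*j + 6)/(-j^2 + 6*j + 7)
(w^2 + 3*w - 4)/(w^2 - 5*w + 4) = (w + 4)/(w - 4)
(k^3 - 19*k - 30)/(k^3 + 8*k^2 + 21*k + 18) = (k - 5)/(k + 3)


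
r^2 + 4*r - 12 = (r - 2)*(r + 6)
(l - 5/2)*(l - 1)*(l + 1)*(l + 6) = l^4 + 7*l^3/2 - 16*l^2 - 7*l/2 + 15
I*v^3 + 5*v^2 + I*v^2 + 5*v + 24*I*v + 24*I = (v - 8*I)*(v + 3*I)*(I*v + I)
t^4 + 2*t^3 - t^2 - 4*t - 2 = (t + 1)^2*(t - sqrt(2))*(t + sqrt(2))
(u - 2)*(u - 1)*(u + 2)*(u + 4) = u^4 + 3*u^3 - 8*u^2 - 12*u + 16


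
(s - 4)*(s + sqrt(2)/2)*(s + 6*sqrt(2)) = s^3 - 4*s^2 + 13*sqrt(2)*s^2/2 - 26*sqrt(2)*s + 6*s - 24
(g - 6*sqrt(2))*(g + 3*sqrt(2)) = g^2 - 3*sqrt(2)*g - 36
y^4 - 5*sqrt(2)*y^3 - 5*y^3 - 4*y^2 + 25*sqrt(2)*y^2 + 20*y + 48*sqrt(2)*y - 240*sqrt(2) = (y - 5)*(y - 4*sqrt(2))*(y - 3*sqrt(2))*(y + 2*sqrt(2))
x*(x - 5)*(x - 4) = x^3 - 9*x^2 + 20*x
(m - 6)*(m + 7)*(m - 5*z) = m^3 - 5*m^2*z + m^2 - 5*m*z - 42*m + 210*z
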